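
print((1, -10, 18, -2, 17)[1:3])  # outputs (-10, 18)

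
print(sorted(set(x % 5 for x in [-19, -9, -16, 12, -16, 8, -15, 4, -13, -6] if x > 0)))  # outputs [2, 3, 4]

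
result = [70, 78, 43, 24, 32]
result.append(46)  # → [70, 78, 43, 24, 32, 46]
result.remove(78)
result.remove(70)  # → [43, 24, 32, 46]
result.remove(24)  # [43, 32, 46]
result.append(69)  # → [43, 32, 46, 69]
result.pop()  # 69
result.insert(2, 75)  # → [43, 32, 75, 46]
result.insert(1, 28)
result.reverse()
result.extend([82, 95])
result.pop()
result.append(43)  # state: [46, 75, 32, 28, 43, 82, 43]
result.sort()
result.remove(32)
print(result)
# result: [28, 43, 43, 46, 75, 82]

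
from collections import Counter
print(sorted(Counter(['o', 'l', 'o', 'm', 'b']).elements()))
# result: ['b', 'l', 'm', 'o', 'o']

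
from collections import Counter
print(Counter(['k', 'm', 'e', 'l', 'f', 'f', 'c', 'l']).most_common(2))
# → [('l', 2), ('f', 2)]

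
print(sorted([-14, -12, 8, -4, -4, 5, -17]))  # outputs [-17, -14, -12, -4, -4, 5, 8]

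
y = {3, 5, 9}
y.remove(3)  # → {5, 9}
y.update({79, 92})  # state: {5, 9, 79, 92}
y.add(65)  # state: {5, 9, 65, 79, 92}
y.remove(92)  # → {5, 9, 65, 79}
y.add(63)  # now {5, 9, 63, 65, 79}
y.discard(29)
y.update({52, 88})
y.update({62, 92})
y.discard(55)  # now {5, 9, 52, 62, 63, 65, 79, 88, 92}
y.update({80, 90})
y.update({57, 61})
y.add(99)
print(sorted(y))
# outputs [5, 9, 52, 57, 61, 62, 63, 65, 79, 80, 88, 90, 92, 99]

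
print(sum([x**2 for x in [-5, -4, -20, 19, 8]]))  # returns 866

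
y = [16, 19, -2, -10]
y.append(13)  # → [16, 19, -2, -10, 13]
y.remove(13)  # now [16, 19, -2, -10]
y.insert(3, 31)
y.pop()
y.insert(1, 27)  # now [16, 27, 19, -2, 31]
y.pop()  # 31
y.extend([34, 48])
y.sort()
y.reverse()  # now [48, 34, 27, 19, 16, -2]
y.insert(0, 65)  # [65, 48, 34, 27, 19, 16, -2]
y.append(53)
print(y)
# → [65, 48, 34, 27, 19, 16, -2, 53]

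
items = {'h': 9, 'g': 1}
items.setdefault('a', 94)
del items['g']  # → {'h': 9, 'a': 94}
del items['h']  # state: {'a': 94}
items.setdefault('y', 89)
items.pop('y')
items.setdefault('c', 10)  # 10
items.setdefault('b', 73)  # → 73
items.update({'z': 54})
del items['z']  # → {'a': 94, 'c': 10, 'b': 73}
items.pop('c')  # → 10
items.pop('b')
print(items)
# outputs {'a': 94}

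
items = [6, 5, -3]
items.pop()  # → -3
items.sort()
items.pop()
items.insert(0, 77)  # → [77, 5]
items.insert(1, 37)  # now [77, 37, 5]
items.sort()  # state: [5, 37, 77]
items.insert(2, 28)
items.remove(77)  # [5, 37, 28]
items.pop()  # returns 28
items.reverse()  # [37, 5]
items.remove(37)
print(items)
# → [5]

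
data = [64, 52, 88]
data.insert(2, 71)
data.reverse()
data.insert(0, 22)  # [22, 88, 71, 52, 64]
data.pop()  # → 64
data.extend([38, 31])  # [22, 88, 71, 52, 38, 31]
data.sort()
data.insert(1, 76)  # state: [22, 76, 31, 38, 52, 71, 88]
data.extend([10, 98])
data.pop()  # 98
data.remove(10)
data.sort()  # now [22, 31, 38, 52, 71, 76, 88]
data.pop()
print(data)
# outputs [22, 31, 38, 52, 71, 76]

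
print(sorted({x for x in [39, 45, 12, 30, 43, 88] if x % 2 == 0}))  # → [12, 30, 88]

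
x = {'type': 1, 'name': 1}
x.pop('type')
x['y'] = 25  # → {'name': 1, 'y': 25}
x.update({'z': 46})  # {'name': 1, 'y': 25, 'z': 46}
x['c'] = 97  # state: {'name': 1, 'y': 25, 'z': 46, 'c': 97}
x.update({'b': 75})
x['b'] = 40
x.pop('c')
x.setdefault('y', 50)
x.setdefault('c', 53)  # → 53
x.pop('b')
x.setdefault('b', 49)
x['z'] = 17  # {'name': 1, 'y': 25, 'z': 17, 'c': 53, 'b': 49}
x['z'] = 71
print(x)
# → {'name': 1, 'y': 25, 'z': 71, 'c': 53, 'b': 49}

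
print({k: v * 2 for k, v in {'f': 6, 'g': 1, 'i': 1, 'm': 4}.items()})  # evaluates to {'f': 12, 'g': 2, 'i': 2, 'm': 8}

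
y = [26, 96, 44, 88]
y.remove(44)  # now [26, 96, 88]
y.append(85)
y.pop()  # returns 85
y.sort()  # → [26, 88, 96]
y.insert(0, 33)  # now [33, 26, 88, 96]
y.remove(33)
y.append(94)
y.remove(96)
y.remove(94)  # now [26, 88]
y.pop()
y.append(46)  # [26, 46]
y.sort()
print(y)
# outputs [26, 46]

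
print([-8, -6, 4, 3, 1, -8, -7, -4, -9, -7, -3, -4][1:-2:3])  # [-6, 1, -4]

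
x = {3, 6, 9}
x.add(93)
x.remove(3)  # {6, 9, 93}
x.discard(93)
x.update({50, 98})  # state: {6, 9, 50, 98}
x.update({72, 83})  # {6, 9, 50, 72, 83, 98}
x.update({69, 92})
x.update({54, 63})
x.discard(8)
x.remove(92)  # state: {6, 9, 50, 54, 63, 69, 72, 83, 98}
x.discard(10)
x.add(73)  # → {6, 9, 50, 54, 63, 69, 72, 73, 83, 98}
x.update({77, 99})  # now {6, 9, 50, 54, 63, 69, 72, 73, 77, 83, 98, 99}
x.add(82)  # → {6, 9, 50, 54, 63, 69, 72, 73, 77, 82, 83, 98, 99}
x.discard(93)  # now {6, 9, 50, 54, 63, 69, 72, 73, 77, 82, 83, 98, 99}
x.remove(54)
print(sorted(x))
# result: [6, 9, 50, 63, 69, 72, 73, 77, 82, 83, 98, 99]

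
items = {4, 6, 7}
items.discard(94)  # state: {4, 6, 7}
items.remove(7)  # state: {4, 6}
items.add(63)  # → {4, 6, 63}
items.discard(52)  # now {4, 6, 63}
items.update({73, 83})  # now {4, 6, 63, 73, 83}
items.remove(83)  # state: {4, 6, 63, 73}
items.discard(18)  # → {4, 6, 63, 73}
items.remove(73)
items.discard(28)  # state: {4, 6, 63}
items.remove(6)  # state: {4, 63}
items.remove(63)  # {4}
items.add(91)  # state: {4, 91}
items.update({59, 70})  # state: {4, 59, 70, 91}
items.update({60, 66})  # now {4, 59, 60, 66, 70, 91}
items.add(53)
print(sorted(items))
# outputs [4, 53, 59, 60, 66, 70, 91]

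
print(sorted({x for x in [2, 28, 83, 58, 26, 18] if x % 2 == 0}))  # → [2, 18, 26, 28, 58]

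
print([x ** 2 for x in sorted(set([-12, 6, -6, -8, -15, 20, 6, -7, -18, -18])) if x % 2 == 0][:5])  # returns [324, 144, 64, 36, 36]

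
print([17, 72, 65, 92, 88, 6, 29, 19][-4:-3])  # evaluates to [88]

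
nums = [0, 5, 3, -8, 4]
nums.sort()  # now [-8, 0, 3, 4, 5]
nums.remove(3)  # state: [-8, 0, 4, 5]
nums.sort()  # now [-8, 0, 4, 5]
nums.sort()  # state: [-8, 0, 4, 5]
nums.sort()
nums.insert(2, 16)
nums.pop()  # 5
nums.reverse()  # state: [4, 16, 0, -8]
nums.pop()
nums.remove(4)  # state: [16, 0]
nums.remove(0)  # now [16]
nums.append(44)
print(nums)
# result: [16, 44]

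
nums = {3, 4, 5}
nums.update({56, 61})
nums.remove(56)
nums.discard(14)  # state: {3, 4, 5, 61}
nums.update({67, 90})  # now {3, 4, 5, 61, 67, 90}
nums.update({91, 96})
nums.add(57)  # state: {3, 4, 5, 57, 61, 67, 90, 91, 96}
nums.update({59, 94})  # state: {3, 4, 5, 57, 59, 61, 67, 90, 91, 94, 96}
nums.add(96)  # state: {3, 4, 5, 57, 59, 61, 67, 90, 91, 94, 96}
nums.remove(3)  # {4, 5, 57, 59, 61, 67, 90, 91, 94, 96}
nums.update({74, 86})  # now {4, 5, 57, 59, 61, 67, 74, 86, 90, 91, 94, 96}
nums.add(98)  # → {4, 5, 57, 59, 61, 67, 74, 86, 90, 91, 94, 96, 98}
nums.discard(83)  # {4, 5, 57, 59, 61, 67, 74, 86, 90, 91, 94, 96, 98}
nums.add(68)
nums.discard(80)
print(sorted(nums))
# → [4, 5, 57, 59, 61, 67, 68, 74, 86, 90, 91, 94, 96, 98]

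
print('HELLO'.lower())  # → hello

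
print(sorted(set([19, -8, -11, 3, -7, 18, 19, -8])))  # [-11, -8, -7, 3, 18, 19]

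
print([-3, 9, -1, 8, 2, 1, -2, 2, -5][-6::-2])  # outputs [8, 9]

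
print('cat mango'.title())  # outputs Cat Mango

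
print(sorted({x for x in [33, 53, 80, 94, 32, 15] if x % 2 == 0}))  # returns [32, 80, 94]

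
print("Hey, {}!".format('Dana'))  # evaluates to Hey, Dana!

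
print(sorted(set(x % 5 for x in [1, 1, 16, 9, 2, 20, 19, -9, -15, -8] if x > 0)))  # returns [0, 1, 2, 4]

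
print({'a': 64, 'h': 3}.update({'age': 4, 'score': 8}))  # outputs None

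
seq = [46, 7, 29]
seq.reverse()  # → [29, 7, 46]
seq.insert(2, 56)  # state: [29, 7, 56, 46]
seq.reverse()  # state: [46, 56, 7, 29]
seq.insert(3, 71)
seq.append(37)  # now [46, 56, 7, 71, 29, 37]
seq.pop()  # 37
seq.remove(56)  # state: [46, 7, 71, 29]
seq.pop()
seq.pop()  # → 71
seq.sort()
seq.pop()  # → 46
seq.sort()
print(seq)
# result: [7]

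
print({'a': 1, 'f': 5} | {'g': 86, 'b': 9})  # {'a': 1, 'f': 5, 'g': 86, 'b': 9}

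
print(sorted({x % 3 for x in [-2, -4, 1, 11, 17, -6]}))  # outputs [0, 1, 2]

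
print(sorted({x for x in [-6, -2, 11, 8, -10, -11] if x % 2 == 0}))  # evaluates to [-10, -6, -2, 8]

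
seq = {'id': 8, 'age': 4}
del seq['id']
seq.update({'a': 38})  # {'age': 4, 'a': 38}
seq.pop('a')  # 38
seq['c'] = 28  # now {'age': 4, 'c': 28}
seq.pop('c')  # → 28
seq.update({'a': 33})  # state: {'age': 4, 'a': 33}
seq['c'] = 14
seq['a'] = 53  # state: {'age': 4, 'a': 53, 'c': 14}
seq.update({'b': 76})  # {'age': 4, 'a': 53, 'c': 14, 'b': 76}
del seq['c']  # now {'age': 4, 'a': 53, 'b': 76}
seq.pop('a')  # 53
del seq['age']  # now {'b': 76}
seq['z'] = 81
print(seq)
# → {'b': 76, 'z': 81}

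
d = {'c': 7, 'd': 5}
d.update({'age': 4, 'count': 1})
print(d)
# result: {'c': 7, 'd': 5, 'age': 4, 'count': 1}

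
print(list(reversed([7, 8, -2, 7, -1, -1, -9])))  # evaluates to [-9, -1, -1, 7, -2, 8, 7]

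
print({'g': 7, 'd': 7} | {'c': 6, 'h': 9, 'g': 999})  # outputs {'g': 999, 'd': 7, 'c': 6, 'h': 9}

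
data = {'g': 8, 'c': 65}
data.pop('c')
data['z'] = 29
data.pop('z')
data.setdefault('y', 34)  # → 34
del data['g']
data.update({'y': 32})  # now {'y': 32}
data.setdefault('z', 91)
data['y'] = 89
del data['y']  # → {'z': 91}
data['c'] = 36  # {'z': 91, 'c': 36}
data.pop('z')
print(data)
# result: {'c': 36}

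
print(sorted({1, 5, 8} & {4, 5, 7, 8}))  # [5, 8]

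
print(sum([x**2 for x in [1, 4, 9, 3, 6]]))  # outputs 143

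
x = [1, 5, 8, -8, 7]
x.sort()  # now [-8, 1, 5, 7, 8]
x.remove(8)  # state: [-8, 1, 5, 7]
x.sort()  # [-8, 1, 5, 7]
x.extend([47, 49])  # [-8, 1, 5, 7, 47, 49]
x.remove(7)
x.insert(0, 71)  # [71, -8, 1, 5, 47, 49]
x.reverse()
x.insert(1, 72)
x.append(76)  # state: [49, 72, 47, 5, 1, -8, 71, 76]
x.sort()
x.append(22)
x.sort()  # [-8, 1, 5, 22, 47, 49, 71, 72, 76]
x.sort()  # [-8, 1, 5, 22, 47, 49, 71, 72, 76]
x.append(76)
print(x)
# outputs [-8, 1, 5, 22, 47, 49, 71, 72, 76, 76]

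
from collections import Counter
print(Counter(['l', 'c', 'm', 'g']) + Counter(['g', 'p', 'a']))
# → Counter({'g': 2, 'l': 1, 'c': 1, 'm': 1, 'p': 1, 'a': 1})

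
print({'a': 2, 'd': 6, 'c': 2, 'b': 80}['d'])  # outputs 6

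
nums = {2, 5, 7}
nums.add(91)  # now {2, 5, 7, 91}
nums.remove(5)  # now {2, 7, 91}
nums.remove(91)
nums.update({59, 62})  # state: {2, 7, 59, 62}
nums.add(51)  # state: {2, 7, 51, 59, 62}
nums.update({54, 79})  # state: {2, 7, 51, 54, 59, 62, 79}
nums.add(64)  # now {2, 7, 51, 54, 59, 62, 64, 79}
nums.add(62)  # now {2, 7, 51, 54, 59, 62, 64, 79}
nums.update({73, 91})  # {2, 7, 51, 54, 59, 62, 64, 73, 79, 91}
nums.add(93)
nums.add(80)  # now {2, 7, 51, 54, 59, 62, 64, 73, 79, 80, 91, 93}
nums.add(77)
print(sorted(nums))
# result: [2, 7, 51, 54, 59, 62, 64, 73, 77, 79, 80, 91, 93]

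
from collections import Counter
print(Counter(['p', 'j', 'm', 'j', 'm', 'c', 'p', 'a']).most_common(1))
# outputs [('p', 2)]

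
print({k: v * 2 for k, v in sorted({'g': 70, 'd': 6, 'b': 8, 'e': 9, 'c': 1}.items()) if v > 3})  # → {'b': 16, 'd': 12, 'e': 18, 'g': 140}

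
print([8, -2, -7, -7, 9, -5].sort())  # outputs None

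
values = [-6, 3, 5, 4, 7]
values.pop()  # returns 7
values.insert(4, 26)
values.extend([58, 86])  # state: [-6, 3, 5, 4, 26, 58, 86]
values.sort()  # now [-6, 3, 4, 5, 26, 58, 86]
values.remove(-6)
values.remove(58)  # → [3, 4, 5, 26, 86]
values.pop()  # 86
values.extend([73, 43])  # [3, 4, 5, 26, 73, 43]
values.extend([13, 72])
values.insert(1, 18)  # [3, 18, 4, 5, 26, 73, 43, 13, 72]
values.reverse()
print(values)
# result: [72, 13, 43, 73, 26, 5, 4, 18, 3]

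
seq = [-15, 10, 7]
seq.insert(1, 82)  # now [-15, 82, 10, 7]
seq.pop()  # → 7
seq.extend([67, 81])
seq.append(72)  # [-15, 82, 10, 67, 81, 72]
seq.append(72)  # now [-15, 82, 10, 67, 81, 72, 72]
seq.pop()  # 72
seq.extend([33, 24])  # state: [-15, 82, 10, 67, 81, 72, 33, 24]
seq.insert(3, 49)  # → [-15, 82, 10, 49, 67, 81, 72, 33, 24]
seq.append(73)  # [-15, 82, 10, 49, 67, 81, 72, 33, 24, 73]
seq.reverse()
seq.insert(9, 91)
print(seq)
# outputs [73, 24, 33, 72, 81, 67, 49, 10, 82, 91, -15]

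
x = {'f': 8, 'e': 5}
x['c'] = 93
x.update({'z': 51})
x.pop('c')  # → 93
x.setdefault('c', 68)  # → 68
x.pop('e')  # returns 5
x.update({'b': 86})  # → {'f': 8, 'z': 51, 'c': 68, 'b': 86}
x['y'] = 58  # {'f': 8, 'z': 51, 'c': 68, 'b': 86, 'y': 58}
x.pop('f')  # 8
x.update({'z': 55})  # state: {'z': 55, 'c': 68, 'b': 86, 'y': 58}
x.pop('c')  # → 68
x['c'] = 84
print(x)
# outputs {'z': 55, 'b': 86, 'y': 58, 'c': 84}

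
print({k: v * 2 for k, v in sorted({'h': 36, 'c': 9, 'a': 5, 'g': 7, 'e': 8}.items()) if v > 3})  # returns {'a': 10, 'c': 18, 'e': 16, 'g': 14, 'h': 72}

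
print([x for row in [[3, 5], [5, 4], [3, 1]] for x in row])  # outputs [3, 5, 5, 4, 3, 1]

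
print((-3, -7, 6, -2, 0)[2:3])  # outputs (6,)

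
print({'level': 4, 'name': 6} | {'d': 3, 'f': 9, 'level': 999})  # {'level': 999, 'name': 6, 'd': 3, 'f': 9}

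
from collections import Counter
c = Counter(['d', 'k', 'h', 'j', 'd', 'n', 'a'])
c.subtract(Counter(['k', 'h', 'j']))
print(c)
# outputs Counter({'d': 2, 'n': 1, 'a': 1, 'k': 0, 'h': 0, 'j': 0})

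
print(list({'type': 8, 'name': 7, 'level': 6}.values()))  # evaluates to [8, 7, 6]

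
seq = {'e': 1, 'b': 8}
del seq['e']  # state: {'b': 8}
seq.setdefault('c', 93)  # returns 93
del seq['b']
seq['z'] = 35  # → {'c': 93, 'z': 35}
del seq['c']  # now {'z': 35}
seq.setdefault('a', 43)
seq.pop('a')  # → 43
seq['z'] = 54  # {'z': 54}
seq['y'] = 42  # {'z': 54, 'y': 42}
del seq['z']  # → {'y': 42}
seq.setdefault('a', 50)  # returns 50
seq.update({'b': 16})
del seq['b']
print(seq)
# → {'y': 42, 'a': 50}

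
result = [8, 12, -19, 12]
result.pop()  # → 12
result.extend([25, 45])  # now [8, 12, -19, 25, 45]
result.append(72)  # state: [8, 12, -19, 25, 45, 72]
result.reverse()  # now [72, 45, 25, -19, 12, 8]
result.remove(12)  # [72, 45, 25, -19, 8]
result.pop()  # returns 8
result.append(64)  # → [72, 45, 25, -19, 64]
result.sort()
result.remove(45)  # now [-19, 25, 64, 72]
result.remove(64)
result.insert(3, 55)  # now [-19, 25, 72, 55]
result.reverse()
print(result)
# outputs [55, 72, 25, -19]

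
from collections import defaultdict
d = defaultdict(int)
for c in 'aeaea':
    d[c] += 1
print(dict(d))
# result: {'a': 3, 'e': 2}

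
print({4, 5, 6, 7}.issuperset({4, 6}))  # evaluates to True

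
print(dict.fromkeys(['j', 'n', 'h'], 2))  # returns {'j': 2, 'n': 2, 'h': 2}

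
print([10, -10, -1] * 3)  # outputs [10, -10, -1, 10, -10, -1, 10, -10, -1]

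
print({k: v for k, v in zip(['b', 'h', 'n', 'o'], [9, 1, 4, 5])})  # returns {'b': 9, 'h': 1, 'n': 4, 'o': 5}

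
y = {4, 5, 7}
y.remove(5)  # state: {4, 7}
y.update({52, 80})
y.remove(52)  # {4, 7, 80}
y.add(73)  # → {4, 7, 73, 80}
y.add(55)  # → {4, 7, 55, 73, 80}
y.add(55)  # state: {4, 7, 55, 73, 80}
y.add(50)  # {4, 7, 50, 55, 73, 80}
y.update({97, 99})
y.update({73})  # {4, 7, 50, 55, 73, 80, 97, 99}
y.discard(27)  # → {4, 7, 50, 55, 73, 80, 97, 99}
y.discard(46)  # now {4, 7, 50, 55, 73, 80, 97, 99}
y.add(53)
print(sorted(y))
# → [4, 7, 50, 53, 55, 73, 80, 97, 99]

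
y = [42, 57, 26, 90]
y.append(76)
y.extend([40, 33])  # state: [42, 57, 26, 90, 76, 40, 33]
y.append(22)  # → [42, 57, 26, 90, 76, 40, 33, 22]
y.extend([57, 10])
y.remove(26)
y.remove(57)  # [42, 90, 76, 40, 33, 22, 57, 10]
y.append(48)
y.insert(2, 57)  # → [42, 90, 57, 76, 40, 33, 22, 57, 10, 48]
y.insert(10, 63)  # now [42, 90, 57, 76, 40, 33, 22, 57, 10, 48, 63]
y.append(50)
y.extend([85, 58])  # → [42, 90, 57, 76, 40, 33, 22, 57, 10, 48, 63, 50, 85, 58]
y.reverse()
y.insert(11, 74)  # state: [58, 85, 50, 63, 48, 10, 57, 22, 33, 40, 76, 74, 57, 90, 42]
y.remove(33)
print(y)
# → [58, 85, 50, 63, 48, 10, 57, 22, 40, 76, 74, 57, 90, 42]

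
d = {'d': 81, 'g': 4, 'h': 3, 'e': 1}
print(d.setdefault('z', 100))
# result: 100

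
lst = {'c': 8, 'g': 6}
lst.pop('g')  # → 6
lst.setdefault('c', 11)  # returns 8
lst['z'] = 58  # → {'c': 8, 'z': 58}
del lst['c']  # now {'z': 58}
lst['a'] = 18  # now {'z': 58, 'a': 18}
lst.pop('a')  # 18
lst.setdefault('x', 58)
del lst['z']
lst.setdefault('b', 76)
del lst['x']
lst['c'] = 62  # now {'b': 76, 'c': 62}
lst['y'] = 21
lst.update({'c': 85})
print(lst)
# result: {'b': 76, 'c': 85, 'y': 21}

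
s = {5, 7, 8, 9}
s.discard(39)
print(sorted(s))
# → [5, 7, 8, 9]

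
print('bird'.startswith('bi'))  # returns True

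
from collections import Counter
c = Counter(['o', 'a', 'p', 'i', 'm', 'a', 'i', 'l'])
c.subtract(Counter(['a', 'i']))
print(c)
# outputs Counter({'o': 1, 'a': 1, 'p': 1, 'i': 1, 'm': 1, 'l': 1})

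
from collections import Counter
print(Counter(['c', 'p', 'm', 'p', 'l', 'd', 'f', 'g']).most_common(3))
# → [('p', 2), ('c', 1), ('m', 1)]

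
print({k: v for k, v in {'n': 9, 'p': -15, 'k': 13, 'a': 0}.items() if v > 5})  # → {'n': 9, 'k': 13}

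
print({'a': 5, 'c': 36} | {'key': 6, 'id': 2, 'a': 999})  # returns {'a': 999, 'c': 36, 'key': 6, 'id': 2}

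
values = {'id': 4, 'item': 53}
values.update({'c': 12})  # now {'id': 4, 'item': 53, 'c': 12}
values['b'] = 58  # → {'id': 4, 'item': 53, 'c': 12, 'b': 58}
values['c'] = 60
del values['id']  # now {'item': 53, 'c': 60, 'b': 58}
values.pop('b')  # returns 58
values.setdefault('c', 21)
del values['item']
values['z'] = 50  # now {'c': 60, 'z': 50}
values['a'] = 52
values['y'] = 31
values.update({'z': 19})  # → {'c': 60, 'z': 19, 'a': 52, 'y': 31}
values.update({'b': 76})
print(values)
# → {'c': 60, 'z': 19, 'a': 52, 'y': 31, 'b': 76}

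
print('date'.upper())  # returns DATE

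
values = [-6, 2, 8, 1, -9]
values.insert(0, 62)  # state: [62, -6, 2, 8, 1, -9]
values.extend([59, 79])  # [62, -6, 2, 8, 1, -9, 59, 79]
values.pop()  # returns 79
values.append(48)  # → [62, -6, 2, 8, 1, -9, 59, 48]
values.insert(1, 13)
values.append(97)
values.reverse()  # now [97, 48, 59, -9, 1, 8, 2, -6, 13, 62]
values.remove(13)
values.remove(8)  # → [97, 48, 59, -9, 1, 2, -6, 62]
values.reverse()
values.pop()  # 97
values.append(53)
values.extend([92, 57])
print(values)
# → [62, -6, 2, 1, -9, 59, 48, 53, 92, 57]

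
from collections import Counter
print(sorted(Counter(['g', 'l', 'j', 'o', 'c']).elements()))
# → ['c', 'g', 'j', 'l', 'o']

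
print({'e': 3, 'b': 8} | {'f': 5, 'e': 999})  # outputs {'e': 999, 'b': 8, 'f': 5}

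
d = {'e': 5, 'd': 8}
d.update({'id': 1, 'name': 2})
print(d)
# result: {'e': 5, 'd': 8, 'id': 1, 'name': 2}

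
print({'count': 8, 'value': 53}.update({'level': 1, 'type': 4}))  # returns None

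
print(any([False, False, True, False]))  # True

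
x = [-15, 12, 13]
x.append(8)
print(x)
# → [-15, 12, 13, 8]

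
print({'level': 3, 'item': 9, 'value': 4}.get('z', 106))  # 106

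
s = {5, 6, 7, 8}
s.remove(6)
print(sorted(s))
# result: [5, 7, 8]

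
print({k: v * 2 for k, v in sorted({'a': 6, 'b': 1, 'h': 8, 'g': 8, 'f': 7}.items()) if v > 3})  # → {'a': 12, 'f': 14, 'g': 16, 'h': 16}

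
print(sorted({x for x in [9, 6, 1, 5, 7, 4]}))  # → [1, 4, 5, 6, 7, 9]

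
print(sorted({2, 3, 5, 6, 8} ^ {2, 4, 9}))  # [3, 4, 5, 6, 8, 9]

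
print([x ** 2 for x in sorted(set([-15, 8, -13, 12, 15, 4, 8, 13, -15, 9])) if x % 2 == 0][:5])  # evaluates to [16, 64, 144]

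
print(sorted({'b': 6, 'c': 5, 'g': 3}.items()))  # [('b', 6), ('c', 5), ('g', 3)]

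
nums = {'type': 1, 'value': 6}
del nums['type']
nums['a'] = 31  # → {'value': 6, 'a': 31}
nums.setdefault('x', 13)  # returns 13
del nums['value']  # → {'a': 31, 'x': 13}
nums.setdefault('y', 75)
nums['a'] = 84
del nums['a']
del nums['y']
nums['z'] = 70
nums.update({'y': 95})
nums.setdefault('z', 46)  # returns 70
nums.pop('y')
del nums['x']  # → {'z': 70}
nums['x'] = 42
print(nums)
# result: {'z': 70, 'x': 42}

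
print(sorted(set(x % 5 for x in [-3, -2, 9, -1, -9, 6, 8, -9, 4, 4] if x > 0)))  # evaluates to [1, 3, 4]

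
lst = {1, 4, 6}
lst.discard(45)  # {1, 4, 6}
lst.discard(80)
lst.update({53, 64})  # {1, 4, 6, 53, 64}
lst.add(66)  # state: {1, 4, 6, 53, 64, 66}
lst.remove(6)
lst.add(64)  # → {1, 4, 53, 64, 66}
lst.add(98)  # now {1, 4, 53, 64, 66, 98}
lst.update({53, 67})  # {1, 4, 53, 64, 66, 67, 98}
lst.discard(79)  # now {1, 4, 53, 64, 66, 67, 98}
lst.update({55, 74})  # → {1, 4, 53, 55, 64, 66, 67, 74, 98}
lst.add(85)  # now {1, 4, 53, 55, 64, 66, 67, 74, 85, 98}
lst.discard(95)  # {1, 4, 53, 55, 64, 66, 67, 74, 85, 98}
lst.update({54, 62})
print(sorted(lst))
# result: [1, 4, 53, 54, 55, 62, 64, 66, 67, 74, 85, 98]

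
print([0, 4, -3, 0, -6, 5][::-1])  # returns [5, -6, 0, -3, 4, 0]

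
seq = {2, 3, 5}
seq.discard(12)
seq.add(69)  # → {2, 3, 5, 69}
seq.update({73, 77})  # {2, 3, 5, 69, 73, 77}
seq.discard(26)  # {2, 3, 5, 69, 73, 77}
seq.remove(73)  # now {2, 3, 5, 69, 77}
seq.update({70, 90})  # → {2, 3, 5, 69, 70, 77, 90}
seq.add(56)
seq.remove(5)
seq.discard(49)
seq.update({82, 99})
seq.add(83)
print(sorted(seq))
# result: [2, 3, 56, 69, 70, 77, 82, 83, 90, 99]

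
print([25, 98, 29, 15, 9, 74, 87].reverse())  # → None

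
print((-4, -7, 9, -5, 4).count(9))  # 1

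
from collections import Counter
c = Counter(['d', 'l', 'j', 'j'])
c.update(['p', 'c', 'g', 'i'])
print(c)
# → Counter({'j': 2, 'd': 1, 'l': 1, 'p': 1, 'c': 1, 'g': 1, 'i': 1})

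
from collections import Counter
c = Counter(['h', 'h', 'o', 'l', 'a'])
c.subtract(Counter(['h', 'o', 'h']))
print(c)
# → Counter({'l': 1, 'a': 1, 'h': 0, 'o': 0})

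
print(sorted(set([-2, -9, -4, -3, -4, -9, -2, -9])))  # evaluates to [-9, -4, -3, -2]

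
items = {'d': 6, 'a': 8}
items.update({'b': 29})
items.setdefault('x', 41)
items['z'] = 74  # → {'d': 6, 'a': 8, 'b': 29, 'x': 41, 'z': 74}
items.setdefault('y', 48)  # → 48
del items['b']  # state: {'d': 6, 'a': 8, 'x': 41, 'z': 74, 'y': 48}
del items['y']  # {'d': 6, 'a': 8, 'x': 41, 'z': 74}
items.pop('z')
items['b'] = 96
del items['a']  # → {'d': 6, 'x': 41, 'b': 96}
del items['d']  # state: {'x': 41, 'b': 96}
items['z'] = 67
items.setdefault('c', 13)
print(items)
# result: {'x': 41, 'b': 96, 'z': 67, 'c': 13}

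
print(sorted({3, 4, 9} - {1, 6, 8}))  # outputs [3, 4, 9]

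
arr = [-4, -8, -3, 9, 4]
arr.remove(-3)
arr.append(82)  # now [-4, -8, 9, 4, 82]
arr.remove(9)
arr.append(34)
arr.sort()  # [-8, -4, 4, 34, 82]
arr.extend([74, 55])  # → [-8, -4, 4, 34, 82, 74, 55]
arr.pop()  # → 55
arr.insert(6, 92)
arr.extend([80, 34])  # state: [-8, -4, 4, 34, 82, 74, 92, 80, 34]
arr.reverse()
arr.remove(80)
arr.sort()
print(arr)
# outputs [-8, -4, 4, 34, 34, 74, 82, 92]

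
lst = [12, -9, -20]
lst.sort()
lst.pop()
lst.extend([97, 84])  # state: [-20, -9, 97, 84]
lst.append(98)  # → [-20, -9, 97, 84, 98]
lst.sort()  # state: [-20, -9, 84, 97, 98]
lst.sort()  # [-20, -9, 84, 97, 98]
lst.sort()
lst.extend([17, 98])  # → [-20, -9, 84, 97, 98, 17, 98]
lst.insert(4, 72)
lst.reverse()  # [98, 17, 98, 72, 97, 84, -9, -20]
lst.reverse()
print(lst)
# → [-20, -9, 84, 97, 72, 98, 17, 98]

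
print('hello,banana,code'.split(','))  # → ['hello', 'banana', 'code']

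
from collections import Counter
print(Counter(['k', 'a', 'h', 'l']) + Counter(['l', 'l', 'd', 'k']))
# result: Counter({'l': 3, 'k': 2, 'a': 1, 'h': 1, 'd': 1})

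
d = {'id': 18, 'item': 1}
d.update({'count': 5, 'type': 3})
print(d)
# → {'id': 18, 'item': 1, 'count': 5, 'type': 3}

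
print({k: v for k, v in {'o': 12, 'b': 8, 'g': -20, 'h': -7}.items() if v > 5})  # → {'o': 12, 'b': 8}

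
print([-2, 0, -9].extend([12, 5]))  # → None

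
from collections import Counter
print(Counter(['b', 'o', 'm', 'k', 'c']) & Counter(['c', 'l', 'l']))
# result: Counter({'c': 1})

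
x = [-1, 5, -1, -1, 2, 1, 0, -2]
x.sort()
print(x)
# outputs [-2, -1, -1, -1, 0, 1, 2, 5]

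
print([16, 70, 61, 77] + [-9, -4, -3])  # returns [16, 70, 61, 77, -9, -4, -3]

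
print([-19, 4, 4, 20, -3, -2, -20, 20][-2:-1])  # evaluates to [-20]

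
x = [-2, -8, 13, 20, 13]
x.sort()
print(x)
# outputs [-8, -2, 13, 13, 20]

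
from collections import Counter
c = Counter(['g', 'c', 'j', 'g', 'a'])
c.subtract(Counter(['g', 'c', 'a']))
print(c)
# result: Counter({'g': 1, 'j': 1, 'c': 0, 'a': 0})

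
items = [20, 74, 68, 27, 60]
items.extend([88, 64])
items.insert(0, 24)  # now [24, 20, 74, 68, 27, 60, 88, 64]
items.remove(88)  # [24, 20, 74, 68, 27, 60, 64]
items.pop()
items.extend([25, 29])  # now [24, 20, 74, 68, 27, 60, 25, 29]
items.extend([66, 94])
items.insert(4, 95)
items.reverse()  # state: [94, 66, 29, 25, 60, 27, 95, 68, 74, 20, 24]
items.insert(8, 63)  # [94, 66, 29, 25, 60, 27, 95, 68, 63, 74, 20, 24]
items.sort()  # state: [20, 24, 25, 27, 29, 60, 63, 66, 68, 74, 94, 95]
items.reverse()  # [95, 94, 74, 68, 66, 63, 60, 29, 27, 25, 24, 20]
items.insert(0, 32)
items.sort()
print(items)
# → [20, 24, 25, 27, 29, 32, 60, 63, 66, 68, 74, 94, 95]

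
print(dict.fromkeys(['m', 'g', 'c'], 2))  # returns {'m': 2, 'g': 2, 'c': 2}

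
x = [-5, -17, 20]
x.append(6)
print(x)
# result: [-5, -17, 20, 6]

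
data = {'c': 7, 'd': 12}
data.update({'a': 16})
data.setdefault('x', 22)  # 22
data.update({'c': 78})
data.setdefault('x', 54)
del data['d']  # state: {'c': 78, 'a': 16, 'x': 22}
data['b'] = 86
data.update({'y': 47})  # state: {'c': 78, 'a': 16, 'x': 22, 'b': 86, 'y': 47}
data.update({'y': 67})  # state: {'c': 78, 'a': 16, 'x': 22, 'b': 86, 'y': 67}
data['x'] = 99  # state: {'c': 78, 'a': 16, 'x': 99, 'b': 86, 'y': 67}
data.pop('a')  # 16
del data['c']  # {'x': 99, 'b': 86, 'y': 67}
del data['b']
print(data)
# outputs {'x': 99, 'y': 67}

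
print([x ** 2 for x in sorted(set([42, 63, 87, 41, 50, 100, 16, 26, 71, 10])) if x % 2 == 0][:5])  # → [100, 256, 676, 1764, 2500]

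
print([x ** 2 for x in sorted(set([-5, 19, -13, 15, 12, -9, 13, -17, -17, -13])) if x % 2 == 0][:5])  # [144]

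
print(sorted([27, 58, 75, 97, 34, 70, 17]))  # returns [17, 27, 34, 58, 70, 75, 97]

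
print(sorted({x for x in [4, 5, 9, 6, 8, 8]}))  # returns [4, 5, 6, 8, 9]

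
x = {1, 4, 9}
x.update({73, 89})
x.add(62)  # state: {1, 4, 9, 62, 73, 89}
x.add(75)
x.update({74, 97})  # {1, 4, 9, 62, 73, 74, 75, 89, 97}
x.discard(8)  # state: {1, 4, 9, 62, 73, 74, 75, 89, 97}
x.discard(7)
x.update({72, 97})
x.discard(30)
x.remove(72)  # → {1, 4, 9, 62, 73, 74, 75, 89, 97}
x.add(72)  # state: {1, 4, 9, 62, 72, 73, 74, 75, 89, 97}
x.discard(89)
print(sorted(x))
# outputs [1, 4, 9, 62, 72, 73, 74, 75, 97]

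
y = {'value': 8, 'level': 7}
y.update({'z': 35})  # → {'value': 8, 'level': 7, 'z': 35}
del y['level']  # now {'value': 8, 'z': 35}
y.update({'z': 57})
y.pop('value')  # 8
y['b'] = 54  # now {'z': 57, 'b': 54}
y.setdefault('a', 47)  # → 47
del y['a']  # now {'z': 57, 'b': 54}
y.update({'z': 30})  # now {'z': 30, 'b': 54}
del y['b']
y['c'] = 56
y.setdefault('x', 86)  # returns 86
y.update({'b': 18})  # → {'z': 30, 'c': 56, 'x': 86, 'b': 18}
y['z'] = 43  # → {'z': 43, 'c': 56, 'x': 86, 'b': 18}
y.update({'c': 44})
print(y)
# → {'z': 43, 'c': 44, 'x': 86, 'b': 18}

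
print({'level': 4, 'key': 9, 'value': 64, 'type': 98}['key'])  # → 9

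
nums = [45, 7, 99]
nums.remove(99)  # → [45, 7]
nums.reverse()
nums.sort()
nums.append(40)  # [7, 45, 40]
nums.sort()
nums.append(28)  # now [7, 40, 45, 28]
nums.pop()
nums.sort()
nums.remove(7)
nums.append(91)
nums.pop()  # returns 91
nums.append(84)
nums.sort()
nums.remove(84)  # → [40, 45]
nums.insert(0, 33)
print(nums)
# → [33, 40, 45]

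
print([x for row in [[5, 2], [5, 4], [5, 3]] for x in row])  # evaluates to [5, 2, 5, 4, 5, 3]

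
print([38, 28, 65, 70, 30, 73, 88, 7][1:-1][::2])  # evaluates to [28, 70, 73]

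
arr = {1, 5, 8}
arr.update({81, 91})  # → {1, 5, 8, 81, 91}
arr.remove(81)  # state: {1, 5, 8, 91}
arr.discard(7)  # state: {1, 5, 8, 91}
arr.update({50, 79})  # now {1, 5, 8, 50, 79, 91}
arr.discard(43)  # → {1, 5, 8, 50, 79, 91}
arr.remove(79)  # {1, 5, 8, 50, 91}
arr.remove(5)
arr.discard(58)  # {1, 8, 50, 91}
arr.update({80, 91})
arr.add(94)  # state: {1, 8, 50, 80, 91, 94}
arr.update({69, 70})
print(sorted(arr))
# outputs [1, 8, 50, 69, 70, 80, 91, 94]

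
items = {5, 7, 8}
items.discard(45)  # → {5, 7, 8}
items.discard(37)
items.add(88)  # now {5, 7, 8, 88}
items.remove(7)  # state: {5, 8, 88}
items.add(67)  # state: {5, 8, 67, 88}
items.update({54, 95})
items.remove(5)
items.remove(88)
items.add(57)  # {8, 54, 57, 67, 95}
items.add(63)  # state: {8, 54, 57, 63, 67, 95}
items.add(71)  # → {8, 54, 57, 63, 67, 71, 95}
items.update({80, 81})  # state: {8, 54, 57, 63, 67, 71, 80, 81, 95}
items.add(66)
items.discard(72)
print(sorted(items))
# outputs [8, 54, 57, 63, 66, 67, 71, 80, 81, 95]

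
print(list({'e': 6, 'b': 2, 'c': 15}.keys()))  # ['e', 'b', 'c']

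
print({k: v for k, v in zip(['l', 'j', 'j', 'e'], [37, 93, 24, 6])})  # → {'l': 37, 'j': 24, 'e': 6}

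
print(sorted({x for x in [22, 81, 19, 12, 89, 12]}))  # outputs [12, 19, 22, 81, 89]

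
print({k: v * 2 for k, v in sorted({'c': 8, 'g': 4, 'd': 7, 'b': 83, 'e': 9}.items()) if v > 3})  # {'b': 166, 'c': 16, 'd': 14, 'e': 18, 'g': 8}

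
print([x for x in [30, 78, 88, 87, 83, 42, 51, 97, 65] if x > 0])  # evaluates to [30, 78, 88, 87, 83, 42, 51, 97, 65]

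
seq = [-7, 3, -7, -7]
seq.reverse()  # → [-7, -7, 3, -7]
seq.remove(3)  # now [-7, -7, -7]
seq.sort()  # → [-7, -7, -7]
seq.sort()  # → [-7, -7, -7]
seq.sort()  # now [-7, -7, -7]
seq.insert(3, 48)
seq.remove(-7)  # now [-7, -7, 48]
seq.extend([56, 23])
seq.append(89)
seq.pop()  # 89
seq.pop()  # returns 23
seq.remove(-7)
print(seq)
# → [-7, 48, 56]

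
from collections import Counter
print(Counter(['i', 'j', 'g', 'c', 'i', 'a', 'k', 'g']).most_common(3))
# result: [('i', 2), ('g', 2), ('j', 1)]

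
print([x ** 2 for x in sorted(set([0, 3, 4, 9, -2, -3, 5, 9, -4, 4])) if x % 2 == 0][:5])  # [16, 4, 0, 16]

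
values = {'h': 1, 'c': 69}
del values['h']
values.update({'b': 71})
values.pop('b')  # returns 71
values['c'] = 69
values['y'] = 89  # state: {'c': 69, 'y': 89}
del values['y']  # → {'c': 69}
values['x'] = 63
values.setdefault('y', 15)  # 15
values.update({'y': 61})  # {'c': 69, 'x': 63, 'y': 61}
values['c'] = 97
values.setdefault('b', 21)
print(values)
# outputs {'c': 97, 'x': 63, 'y': 61, 'b': 21}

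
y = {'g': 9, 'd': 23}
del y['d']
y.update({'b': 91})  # {'g': 9, 'b': 91}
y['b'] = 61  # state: {'g': 9, 'b': 61}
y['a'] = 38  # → {'g': 9, 'b': 61, 'a': 38}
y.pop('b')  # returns 61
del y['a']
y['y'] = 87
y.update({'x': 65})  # {'g': 9, 'y': 87, 'x': 65}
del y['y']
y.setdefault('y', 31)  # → 31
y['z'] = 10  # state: {'g': 9, 'x': 65, 'y': 31, 'z': 10}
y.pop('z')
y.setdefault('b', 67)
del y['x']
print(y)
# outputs {'g': 9, 'y': 31, 'b': 67}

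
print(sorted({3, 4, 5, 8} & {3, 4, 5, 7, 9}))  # [3, 4, 5]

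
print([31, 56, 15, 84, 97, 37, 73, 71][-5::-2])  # [84, 56]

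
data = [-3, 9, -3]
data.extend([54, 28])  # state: [-3, 9, -3, 54, 28]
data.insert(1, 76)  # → [-3, 76, 9, -3, 54, 28]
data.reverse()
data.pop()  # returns -3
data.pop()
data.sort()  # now [-3, 9, 28, 54]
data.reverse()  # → [54, 28, 9, -3]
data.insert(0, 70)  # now [70, 54, 28, 9, -3]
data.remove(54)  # [70, 28, 9, -3]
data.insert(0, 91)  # [91, 70, 28, 9, -3]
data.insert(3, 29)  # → [91, 70, 28, 29, 9, -3]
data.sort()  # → [-3, 9, 28, 29, 70, 91]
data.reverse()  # [91, 70, 29, 28, 9, -3]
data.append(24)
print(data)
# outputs [91, 70, 29, 28, 9, -3, 24]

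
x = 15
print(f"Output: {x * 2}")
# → Output: 30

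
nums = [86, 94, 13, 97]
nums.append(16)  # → [86, 94, 13, 97, 16]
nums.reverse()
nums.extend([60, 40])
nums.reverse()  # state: [40, 60, 86, 94, 13, 97, 16]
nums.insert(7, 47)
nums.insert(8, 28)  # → [40, 60, 86, 94, 13, 97, 16, 47, 28]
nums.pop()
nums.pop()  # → 47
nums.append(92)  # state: [40, 60, 86, 94, 13, 97, 16, 92]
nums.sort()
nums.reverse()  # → [97, 94, 92, 86, 60, 40, 16, 13]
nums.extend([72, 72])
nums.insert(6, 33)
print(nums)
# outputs [97, 94, 92, 86, 60, 40, 33, 16, 13, 72, 72]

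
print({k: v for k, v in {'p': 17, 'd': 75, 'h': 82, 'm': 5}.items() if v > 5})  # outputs {'p': 17, 'd': 75, 'h': 82}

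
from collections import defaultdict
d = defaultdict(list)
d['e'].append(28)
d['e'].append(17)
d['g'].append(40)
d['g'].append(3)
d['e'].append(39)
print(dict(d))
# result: {'e': [28, 17, 39], 'g': [40, 3]}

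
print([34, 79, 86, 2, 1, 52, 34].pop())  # 34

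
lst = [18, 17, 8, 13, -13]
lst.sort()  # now [-13, 8, 13, 17, 18]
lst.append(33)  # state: [-13, 8, 13, 17, 18, 33]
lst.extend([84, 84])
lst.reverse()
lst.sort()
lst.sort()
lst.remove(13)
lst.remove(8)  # [-13, 17, 18, 33, 84, 84]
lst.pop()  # 84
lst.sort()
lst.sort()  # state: [-13, 17, 18, 33, 84]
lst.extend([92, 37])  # [-13, 17, 18, 33, 84, 92, 37]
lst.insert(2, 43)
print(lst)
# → [-13, 17, 43, 18, 33, 84, 92, 37]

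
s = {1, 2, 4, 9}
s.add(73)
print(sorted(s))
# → [1, 2, 4, 9, 73]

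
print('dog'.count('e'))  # 0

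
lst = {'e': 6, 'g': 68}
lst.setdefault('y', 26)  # 26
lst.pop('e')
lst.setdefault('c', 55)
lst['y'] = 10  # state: {'g': 68, 'y': 10, 'c': 55}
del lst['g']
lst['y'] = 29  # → {'y': 29, 'c': 55}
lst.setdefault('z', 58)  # 58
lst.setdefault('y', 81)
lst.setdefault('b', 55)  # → 55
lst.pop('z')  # 58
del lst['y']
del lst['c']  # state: {'b': 55}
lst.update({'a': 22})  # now {'b': 55, 'a': 22}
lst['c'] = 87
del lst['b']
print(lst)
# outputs {'a': 22, 'c': 87}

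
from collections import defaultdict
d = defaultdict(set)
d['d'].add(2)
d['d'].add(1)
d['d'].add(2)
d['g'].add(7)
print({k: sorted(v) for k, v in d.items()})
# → {'d': [1, 2], 'g': [7]}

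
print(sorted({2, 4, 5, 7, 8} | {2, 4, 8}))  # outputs [2, 4, 5, 7, 8]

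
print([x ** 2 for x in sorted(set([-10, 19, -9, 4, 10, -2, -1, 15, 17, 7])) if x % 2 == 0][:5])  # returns [100, 4, 16, 100]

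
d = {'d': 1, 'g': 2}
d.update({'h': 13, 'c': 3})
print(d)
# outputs {'d': 1, 'g': 2, 'h': 13, 'c': 3}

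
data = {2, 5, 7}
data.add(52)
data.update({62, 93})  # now {2, 5, 7, 52, 62, 93}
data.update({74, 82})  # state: {2, 5, 7, 52, 62, 74, 82, 93}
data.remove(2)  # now {5, 7, 52, 62, 74, 82, 93}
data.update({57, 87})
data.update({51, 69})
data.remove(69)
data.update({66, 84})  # {5, 7, 51, 52, 57, 62, 66, 74, 82, 84, 87, 93}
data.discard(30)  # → {5, 7, 51, 52, 57, 62, 66, 74, 82, 84, 87, 93}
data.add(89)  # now {5, 7, 51, 52, 57, 62, 66, 74, 82, 84, 87, 89, 93}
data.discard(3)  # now {5, 7, 51, 52, 57, 62, 66, 74, 82, 84, 87, 89, 93}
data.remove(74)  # {5, 7, 51, 52, 57, 62, 66, 82, 84, 87, 89, 93}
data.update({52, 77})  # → {5, 7, 51, 52, 57, 62, 66, 77, 82, 84, 87, 89, 93}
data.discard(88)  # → {5, 7, 51, 52, 57, 62, 66, 77, 82, 84, 87, 89, 93}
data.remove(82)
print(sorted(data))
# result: [5, 7, 51, 52, 57, 62, 66, 77, 84, 87, 89, 93]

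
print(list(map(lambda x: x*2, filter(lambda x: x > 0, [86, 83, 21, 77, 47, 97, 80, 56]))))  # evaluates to [172, 166, 42, 154, 94, 194, 160, 112]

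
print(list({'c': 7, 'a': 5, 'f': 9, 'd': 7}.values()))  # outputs [7, 5, 9, 7]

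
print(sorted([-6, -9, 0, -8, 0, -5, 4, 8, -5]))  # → [-9, -8, -6, -5, -5, 0, 0, 4, 8]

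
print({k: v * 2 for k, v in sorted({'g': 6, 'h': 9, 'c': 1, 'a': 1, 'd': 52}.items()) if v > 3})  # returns {'d': 104, 'g': 12, 'h': 18}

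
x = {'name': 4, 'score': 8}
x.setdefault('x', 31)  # 31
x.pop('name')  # 4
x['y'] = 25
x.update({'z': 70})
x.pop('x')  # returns 31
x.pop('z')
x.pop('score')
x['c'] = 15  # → {'y': 25, 'c': 15}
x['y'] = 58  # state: {'y': 58, 'c': 15}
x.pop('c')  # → 15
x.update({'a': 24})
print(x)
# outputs {'y': 58, 'a': 24}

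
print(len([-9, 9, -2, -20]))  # 4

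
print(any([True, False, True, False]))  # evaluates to True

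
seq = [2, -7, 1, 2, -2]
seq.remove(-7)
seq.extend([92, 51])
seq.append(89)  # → [2, 1, 2, -2, 92, 51, 89]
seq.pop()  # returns 89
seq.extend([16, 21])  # [2, 1, 2, -2, 92, 51, 16, 21]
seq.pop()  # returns 21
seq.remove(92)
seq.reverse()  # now [16, 51, -2, 2, 1, 2]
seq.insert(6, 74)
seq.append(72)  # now [16, 51, -2, 2, 1, 2, 74, 72]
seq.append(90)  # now [16, 51, -2, 2, 1, 2, 74, 72, 90]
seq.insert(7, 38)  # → [16, 51, -2, 2, 1, 2, 74, 38, 72, 90]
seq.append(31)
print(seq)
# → [16, 51, -2, 2, 1, 2, 74, 38, 72, 90, 31]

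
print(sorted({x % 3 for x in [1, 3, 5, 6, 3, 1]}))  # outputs [0, 1, 2]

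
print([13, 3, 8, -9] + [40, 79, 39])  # [13, 3, 8, -9, 40, 79, 39]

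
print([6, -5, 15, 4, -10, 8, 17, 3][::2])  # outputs [6, 15, -10, 17]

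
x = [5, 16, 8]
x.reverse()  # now [8, 16, 5]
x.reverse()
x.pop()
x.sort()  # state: [5, 16]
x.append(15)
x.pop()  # 15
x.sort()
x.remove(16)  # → [5]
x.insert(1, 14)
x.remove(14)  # [5]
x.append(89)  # [5, 89]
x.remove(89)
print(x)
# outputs [5]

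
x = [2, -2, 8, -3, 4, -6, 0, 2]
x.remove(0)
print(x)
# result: [2, -2, 8, -3, 4, -6, 2]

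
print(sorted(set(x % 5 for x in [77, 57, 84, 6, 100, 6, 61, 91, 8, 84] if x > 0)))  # [0, 1, 2, 3, 4]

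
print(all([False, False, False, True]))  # False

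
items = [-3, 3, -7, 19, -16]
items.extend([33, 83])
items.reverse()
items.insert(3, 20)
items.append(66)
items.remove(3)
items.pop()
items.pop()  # -3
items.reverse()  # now [-7, 19, 20, -16, 33, 83]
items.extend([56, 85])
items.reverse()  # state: [85, 56, 83, 33, -16, 20, 19, -7]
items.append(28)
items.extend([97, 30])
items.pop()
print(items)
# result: [85, 56, 83, 33, -16, 20, 19, -7, 28, 97]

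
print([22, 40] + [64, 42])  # [22, 40, 64, 42]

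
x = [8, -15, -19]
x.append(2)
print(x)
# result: [8, -15, -19, 2]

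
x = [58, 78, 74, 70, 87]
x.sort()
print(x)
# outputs [58, 70, 74, 78, 87]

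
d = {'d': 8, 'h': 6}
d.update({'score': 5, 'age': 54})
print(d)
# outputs {'d': 8, 'h': 6, 'score': 5, 'age': 54}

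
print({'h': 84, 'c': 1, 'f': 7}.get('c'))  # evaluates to 1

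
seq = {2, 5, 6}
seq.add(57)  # {2, 5, 6, 57}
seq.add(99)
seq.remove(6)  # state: {2, 5, 57, 99}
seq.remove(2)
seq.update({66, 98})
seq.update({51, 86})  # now {5, 51, 57, 66, 86, 98, 99}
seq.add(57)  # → {5, 51, 57, 66, 86, 98, 99}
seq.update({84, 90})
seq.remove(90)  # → {5, 51, 57, 66, 84, 86, 98, 99}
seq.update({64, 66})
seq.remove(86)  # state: {5, 51, 57, 64, 66, 84, 98, 99}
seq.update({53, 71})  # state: {5, 51, 53, 57, 64, 66, 71, 84, 98, 99}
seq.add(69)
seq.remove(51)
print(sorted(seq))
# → [5, 53, 57, 64, 66, 69, 71, 84, 98, 99]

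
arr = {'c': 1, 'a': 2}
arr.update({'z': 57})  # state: {'c': 1, 'a': 2, 'z': 57}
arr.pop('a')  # 2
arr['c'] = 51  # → {'c': 51, 'z': 57}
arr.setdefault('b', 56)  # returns 56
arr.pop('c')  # 51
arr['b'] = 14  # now {'z': 57, 'b': 14}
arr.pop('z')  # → 57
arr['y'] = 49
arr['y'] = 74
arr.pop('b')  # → 14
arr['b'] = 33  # {'y': 74, 'b': 33}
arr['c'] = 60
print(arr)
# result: {'y': 74, 'b': 33, 'c': 60}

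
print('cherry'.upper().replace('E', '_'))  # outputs CH_RRY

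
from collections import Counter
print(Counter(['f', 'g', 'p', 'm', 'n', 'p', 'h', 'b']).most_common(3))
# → [('p', 2), ('f', 1), ('g', 1)]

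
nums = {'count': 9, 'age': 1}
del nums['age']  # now {'count': 9}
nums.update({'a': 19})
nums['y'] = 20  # {'count': 9, 'a': 19, 'y': 20}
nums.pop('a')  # 19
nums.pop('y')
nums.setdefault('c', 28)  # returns 28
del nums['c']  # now {'count': 9}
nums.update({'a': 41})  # {'count': 9, 'a': 41}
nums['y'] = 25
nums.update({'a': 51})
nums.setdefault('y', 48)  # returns 25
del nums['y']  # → {'count': 9, 'a': 51}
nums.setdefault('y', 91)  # 91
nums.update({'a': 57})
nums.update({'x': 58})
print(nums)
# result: {'count': 9, 'a': 57, 'y': 91, 'x': 58}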